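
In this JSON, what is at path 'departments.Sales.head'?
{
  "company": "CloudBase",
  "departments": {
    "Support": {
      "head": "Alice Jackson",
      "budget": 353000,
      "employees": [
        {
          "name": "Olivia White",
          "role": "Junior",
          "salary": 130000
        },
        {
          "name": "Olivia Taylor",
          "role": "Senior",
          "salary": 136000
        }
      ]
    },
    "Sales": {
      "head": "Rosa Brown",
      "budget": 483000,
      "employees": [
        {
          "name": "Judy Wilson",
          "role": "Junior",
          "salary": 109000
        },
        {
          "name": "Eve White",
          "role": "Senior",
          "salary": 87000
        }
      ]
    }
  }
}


Path: departments.Sales.head

Navigate:
  -> departments
  -> Sales
  -> head = 'Rosa Brown'

Rosa Brown


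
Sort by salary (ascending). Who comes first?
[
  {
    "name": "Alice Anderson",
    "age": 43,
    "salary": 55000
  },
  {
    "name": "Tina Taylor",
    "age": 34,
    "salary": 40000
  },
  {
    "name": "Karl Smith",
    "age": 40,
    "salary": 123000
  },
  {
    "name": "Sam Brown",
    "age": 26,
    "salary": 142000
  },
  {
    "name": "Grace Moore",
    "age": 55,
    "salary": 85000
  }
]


Sort by: salary (ascending)

Sorted order:
  1. Tina Taylor (salary = 40000)
  2. Alice Anderson (salary = 55000)
  3. Grace Moore (salary = 85000)
  4. Karl Smith (salary = 123000)
  5. Sam Brown (salary = 142000)

First: Tina Taylor

Tina Taylor


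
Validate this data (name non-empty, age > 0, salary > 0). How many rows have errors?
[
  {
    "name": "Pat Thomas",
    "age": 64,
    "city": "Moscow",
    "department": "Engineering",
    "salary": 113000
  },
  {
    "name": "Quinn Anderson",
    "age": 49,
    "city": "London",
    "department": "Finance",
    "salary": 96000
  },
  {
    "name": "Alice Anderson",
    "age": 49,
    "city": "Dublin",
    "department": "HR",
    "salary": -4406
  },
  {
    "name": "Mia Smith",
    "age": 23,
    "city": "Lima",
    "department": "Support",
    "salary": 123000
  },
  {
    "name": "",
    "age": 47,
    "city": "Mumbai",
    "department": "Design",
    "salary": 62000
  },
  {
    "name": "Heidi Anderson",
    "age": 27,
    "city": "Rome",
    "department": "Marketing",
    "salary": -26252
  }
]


Validating 6 records:
Rules: name non-empty, age > 0, salary > 0

  Row 1 (Pat Thomas): OK
  Row 2 (Quinn Anderson): OK
  Row 3 (Alice Anderson): negative salary: -4406
  Row 4 (Mia Smith): OK
  Row 5 (???): empty name
  Row 6 (Heidi Anderson): negative salary: -26252

Total errors: 3

3 errors


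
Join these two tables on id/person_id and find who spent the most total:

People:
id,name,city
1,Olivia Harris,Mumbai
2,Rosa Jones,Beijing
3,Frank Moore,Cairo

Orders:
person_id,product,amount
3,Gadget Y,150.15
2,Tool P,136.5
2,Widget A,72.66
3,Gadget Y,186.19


Join on: people.id = orders.person_id

Joined rows:
  Frank Moore (Cairo) bought Gadget Y for $150.15
  Rosa Jones (Beijing) bought Tool P for $136.5
  Rosa Jones (Beijing) bought Widget A for $72.66
  Frank Moore (Cairo) bought Gadget Y for $186.19

Total per person:
  Frank Moore: $336.34
  Rosa Jones: $209.16

Top spender: Frank Moore ($336.34)

Frank Moore ($336.34)


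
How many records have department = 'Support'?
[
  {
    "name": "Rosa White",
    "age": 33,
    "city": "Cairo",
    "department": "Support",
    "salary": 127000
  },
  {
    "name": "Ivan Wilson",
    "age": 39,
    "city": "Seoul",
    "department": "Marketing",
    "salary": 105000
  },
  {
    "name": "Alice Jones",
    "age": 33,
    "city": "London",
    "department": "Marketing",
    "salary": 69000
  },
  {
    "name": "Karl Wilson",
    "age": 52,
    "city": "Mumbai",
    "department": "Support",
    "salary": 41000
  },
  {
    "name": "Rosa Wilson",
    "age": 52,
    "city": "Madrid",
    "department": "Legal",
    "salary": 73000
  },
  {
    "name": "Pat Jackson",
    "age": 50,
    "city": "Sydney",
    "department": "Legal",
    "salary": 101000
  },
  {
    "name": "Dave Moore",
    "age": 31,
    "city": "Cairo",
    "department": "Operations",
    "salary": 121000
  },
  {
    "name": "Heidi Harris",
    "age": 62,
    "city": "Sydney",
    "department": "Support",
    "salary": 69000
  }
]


Data: 8 records
Condition: department = 'Support'

Checking each record:
  Rosa White: Support MATCH
  Ivan Wilson: Marketing
  Alice Jones: Marketing
  Karl Wilson: Support MATCH
  Rosa Wilson: Legal
  Pat Jackson: Legal
  Dave Moore: Operations
  Heidi Harris: Support MATCH

Count: 3

3


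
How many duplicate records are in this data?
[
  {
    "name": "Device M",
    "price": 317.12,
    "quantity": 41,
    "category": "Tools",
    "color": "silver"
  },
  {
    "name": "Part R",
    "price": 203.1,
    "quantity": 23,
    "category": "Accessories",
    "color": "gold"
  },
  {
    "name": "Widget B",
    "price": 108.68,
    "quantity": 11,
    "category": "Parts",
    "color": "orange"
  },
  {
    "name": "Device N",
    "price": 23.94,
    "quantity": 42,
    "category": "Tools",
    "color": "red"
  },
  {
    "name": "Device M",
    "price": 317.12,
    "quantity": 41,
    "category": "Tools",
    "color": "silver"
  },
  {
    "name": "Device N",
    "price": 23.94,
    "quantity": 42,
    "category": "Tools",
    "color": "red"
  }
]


Checking 6 records for duplicates:

  Row 1: Device M ($317.12, qty 41)
  Row 2: Part R ($203.1, qty 23)
  Row 3: Widget B ($108.68, qty 11)
  Row 4: Device N ($23.94, qty 42)
  Row 5: Device M ($317.12, qty 41) <-- DUPLICATE
  Row 6: Device N ($23.94, qty 42) <-- DUPLICATE

Duplicates found: 2
Unique records: 4

2 duplicates, 4 unique


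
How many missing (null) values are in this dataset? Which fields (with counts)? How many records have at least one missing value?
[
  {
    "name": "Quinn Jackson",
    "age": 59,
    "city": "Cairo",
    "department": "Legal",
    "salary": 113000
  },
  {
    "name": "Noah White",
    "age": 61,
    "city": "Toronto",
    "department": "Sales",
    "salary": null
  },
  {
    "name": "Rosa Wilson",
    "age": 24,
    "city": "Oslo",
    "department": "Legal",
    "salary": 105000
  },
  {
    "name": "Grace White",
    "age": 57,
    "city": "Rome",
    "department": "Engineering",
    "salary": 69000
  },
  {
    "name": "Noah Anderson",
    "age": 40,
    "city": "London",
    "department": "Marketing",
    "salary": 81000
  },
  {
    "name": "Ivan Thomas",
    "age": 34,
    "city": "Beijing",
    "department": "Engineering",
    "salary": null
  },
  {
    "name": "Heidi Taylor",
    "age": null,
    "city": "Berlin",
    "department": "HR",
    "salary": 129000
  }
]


Checking for missing (null) values in 7 records:

  Quinn Jackson: complete
  Noah White: salary
  Rosa Wilson: complete
  Grace White: complete
  Noah Anderson: complete
  Ivan Thomas: salary
  Heidi Taylor: age

Per field:
  name: 0 missing
  age: 1 missing
  city: 0 missing
  department: 0 missing
  salary: 2 missing

Total missing values: 3
Records with any missing: 3

3 missing values (age: 1, salary: 2); 3 incomplete records


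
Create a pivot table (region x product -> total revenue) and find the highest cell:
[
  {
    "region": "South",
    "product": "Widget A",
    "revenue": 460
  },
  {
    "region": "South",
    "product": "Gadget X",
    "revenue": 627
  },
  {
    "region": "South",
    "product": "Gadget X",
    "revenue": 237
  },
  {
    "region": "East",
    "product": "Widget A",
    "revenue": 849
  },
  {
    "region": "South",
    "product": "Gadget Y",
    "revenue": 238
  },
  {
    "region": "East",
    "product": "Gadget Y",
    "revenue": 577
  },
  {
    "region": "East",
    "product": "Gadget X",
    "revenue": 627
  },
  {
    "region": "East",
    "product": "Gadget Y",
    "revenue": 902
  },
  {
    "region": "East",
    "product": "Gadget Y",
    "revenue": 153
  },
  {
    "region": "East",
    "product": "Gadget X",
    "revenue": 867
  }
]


Pivot: region (rows) x product (columns) -> total revenue

     Gadget X      Gadget Y      Widget A    
East          1494          1632           849  
South          864           238           460  

Highest: East / Gadget Y = $1632

East / Gadget Y = $1632


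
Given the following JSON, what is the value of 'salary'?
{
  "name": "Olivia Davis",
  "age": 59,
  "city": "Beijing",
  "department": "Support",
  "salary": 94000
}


Looking up field 'salary'
Value: 94000

94000


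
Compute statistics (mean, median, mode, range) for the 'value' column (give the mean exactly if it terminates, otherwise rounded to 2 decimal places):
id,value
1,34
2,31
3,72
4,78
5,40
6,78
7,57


Data: [34, 31, 72, 78, 40, 78, 57]
Count: 7
Sum: 390
Mean: 390/7 ≈ 55.71 (rounded to 2 decimal places)
Sorted: [31, 34, 40, 57, 72, 78, 78]
Median: 57.0
Mode: 78 (2 times)
Range: 78 - 31 = 47
Min: 31, Max: 78

mean≈55.71, median=57.0, mode=78, range=47


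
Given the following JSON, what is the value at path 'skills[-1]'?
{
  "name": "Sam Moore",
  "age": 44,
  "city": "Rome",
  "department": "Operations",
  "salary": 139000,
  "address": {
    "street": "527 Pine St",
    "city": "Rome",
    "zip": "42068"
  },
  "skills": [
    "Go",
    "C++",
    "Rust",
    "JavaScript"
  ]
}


Query: skills[-1]
Path: skills -> last element
Value: JavaScript

JavaScript


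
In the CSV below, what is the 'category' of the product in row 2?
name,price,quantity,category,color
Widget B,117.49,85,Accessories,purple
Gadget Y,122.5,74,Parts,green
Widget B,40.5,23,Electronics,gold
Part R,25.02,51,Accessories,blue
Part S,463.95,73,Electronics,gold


Query: Row 2 ('Gadget Y'), column 'category'
Value: Parts

Parts


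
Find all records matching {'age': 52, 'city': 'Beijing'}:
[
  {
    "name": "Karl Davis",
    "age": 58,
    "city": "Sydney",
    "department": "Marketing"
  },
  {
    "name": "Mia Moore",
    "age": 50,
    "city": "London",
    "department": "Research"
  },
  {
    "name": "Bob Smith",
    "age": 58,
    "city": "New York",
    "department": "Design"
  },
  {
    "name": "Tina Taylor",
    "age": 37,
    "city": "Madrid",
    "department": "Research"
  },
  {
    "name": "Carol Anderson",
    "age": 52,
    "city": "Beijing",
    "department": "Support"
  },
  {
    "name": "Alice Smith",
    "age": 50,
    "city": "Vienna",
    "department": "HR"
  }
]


Search criteria: {'age': 52, 'city': 'Beijing'}

Checking 6 records:
  Karl Davis: {age: 58, city: Sydney}
  Mia Moore: {age: 50, city: London}
  Bob Smith: {age: 58, city: New York}
  Tina Taylor: {age: 37, city: Madrid}
  Carol Anderson: {age: 52, city: Beijing} <-- MATCH
  Alice Smith: {age: 50, city: Vienna}

Matches: ["Carol Anderson"]

["Carol Anderson"]


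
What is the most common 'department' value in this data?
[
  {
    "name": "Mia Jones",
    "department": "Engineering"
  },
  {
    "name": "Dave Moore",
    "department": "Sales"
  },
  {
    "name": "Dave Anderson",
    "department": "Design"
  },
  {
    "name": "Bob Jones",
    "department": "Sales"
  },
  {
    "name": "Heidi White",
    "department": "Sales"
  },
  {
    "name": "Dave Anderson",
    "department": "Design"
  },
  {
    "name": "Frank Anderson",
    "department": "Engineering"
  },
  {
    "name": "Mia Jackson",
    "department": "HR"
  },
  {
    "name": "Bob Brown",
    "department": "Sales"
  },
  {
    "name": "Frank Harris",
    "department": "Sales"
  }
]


Counting 'department' values across 10 records:

  Sales: 5 #####
  Engineering: 2 ##
  Design: 2 ##
  HR: 1 #

Most common: Sales (5 times)

Sales (5 times)


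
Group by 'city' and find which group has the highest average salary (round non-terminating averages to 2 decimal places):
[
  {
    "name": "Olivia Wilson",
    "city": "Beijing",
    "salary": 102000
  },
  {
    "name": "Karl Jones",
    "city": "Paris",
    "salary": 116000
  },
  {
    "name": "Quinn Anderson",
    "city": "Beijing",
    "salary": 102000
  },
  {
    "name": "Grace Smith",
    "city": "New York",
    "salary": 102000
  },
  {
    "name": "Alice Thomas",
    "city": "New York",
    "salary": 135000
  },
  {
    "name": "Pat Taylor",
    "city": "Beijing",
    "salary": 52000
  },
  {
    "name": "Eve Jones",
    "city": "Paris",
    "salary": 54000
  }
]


Group by: city

Groups:
  Beijing: 3 people, avg salary = 256000/3 ≈ $85333.33
  New York: 2 people, avg salary = 237000/2 = $118500
  Paris: 2 people, avg salary = 170000/2 = $85000

Highest average salary: New York ($118500)

New York ($118500)


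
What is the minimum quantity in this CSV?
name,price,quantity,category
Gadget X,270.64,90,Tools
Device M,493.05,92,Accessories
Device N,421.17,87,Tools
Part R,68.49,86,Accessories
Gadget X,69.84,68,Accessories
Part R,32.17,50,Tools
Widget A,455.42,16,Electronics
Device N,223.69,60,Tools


Computing minimum quantity:
Values: [90, 92, 87, 86, 68, 50, 16, 60]
Min = 16

16


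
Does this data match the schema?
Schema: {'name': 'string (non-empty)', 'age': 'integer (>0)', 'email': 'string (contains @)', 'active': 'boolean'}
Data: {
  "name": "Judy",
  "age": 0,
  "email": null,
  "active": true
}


Validating each field against schema:
  name: OK (non-empty string)
  age: FAIL (0 is not > 0)
  email: FAIL (null is not a string)
  active: OK (boolean)

Result: INVALID (2 errors: age, email)

INVALID (2 errors: age, email)


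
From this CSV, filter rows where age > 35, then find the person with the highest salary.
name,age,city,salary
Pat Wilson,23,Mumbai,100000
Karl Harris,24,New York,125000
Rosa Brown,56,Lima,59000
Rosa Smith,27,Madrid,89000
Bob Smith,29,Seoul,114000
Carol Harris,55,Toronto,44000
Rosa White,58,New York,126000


Filter: age > 35
Sort by: salary (descending)

Filtered records (3):
  Rosa White, age 58, salary $126000
  Rosa Brown, age 56, salary $59000
  Carol Harris, age 55, salary $44000

Highest salary: Rosa White ($126000)

Rosa White


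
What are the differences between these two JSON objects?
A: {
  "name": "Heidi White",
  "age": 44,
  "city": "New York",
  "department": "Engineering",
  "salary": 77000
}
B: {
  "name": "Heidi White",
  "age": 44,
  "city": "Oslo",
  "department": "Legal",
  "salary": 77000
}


Comparing each field (in key order):
  name: same
  age: same
  city: DIFFERENT
  department: DIFFERENT
  salary: same
Differences:
  city: New York -> Oslo
  department: Engineering -> Legal

2 field(s) changed

2 changes: city, department


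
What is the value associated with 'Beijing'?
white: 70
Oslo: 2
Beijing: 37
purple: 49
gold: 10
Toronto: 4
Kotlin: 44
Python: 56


Looking up key 'Beijing'
Value: 37

37


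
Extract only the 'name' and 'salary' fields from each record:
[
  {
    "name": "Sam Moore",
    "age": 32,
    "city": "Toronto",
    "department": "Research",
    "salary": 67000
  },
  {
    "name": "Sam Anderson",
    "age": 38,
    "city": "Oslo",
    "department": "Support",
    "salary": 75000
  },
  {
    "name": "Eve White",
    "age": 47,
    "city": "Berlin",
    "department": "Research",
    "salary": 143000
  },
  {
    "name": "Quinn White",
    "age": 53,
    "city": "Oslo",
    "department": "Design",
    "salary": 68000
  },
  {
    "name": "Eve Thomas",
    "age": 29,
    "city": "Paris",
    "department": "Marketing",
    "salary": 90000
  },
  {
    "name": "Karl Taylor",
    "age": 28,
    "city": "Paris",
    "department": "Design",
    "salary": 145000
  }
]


Original: 6 records with fields: name, age, city, department, salary
Keep: ['name', 'salary']
Drop: ['age', 'city', 'department']
Result: 6 records, 2 fields each

[
  {
    "name": "Sam Moore",
    "salary": 67000
  },
  {
    "name": "Sam Anderson",
    "salary": 75000
  },
  {
    "name": "Eve White",
    "salary": 143000
  },
  {
    "name": "Quinn White",
    "salary": 68000
  },
  {
    "name": "Eve Thomas",
    "salary": 90000
  },
  {
    "name": "Karl Taylor",
    "salary": 145000
  }
]


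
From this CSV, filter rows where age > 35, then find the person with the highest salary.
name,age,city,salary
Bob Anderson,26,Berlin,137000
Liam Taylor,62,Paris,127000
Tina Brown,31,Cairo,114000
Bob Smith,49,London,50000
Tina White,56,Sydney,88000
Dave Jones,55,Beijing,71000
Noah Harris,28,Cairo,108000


Filter: age > 35
Sort by: salary (descending)

Filtered records (4):
  Liam Taylor, age 62, salary $127000
  Tina White, age 56, salary $88000
  Dave Jones, age 55, salary $71000
  Bob Smith, age 49, salary $50000

Highest salary: Liam Taylor ($127000)

Liam Taylor


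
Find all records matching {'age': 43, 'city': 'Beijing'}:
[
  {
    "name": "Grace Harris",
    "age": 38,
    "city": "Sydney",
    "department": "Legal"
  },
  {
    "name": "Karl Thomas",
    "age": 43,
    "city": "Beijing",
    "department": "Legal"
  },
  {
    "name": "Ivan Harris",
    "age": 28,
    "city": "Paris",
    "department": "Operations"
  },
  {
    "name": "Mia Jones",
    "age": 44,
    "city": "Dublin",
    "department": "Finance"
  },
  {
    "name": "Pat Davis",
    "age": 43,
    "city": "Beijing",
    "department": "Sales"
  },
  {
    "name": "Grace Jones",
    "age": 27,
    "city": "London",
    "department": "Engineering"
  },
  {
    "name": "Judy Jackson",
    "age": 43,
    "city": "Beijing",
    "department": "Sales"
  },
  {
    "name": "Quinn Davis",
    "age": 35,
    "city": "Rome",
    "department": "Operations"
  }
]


Search criteria: {'age': 43, 'city': 'Beijing'}

Checking 8 records:
  Grace Harris: {age: 38, city: Sydney}
  Karl Thomas: {age: 43, city: Beijing} <-- MATCH
  Ivan Harris: {age: 28, city: Paris}
  Mia Jones: {age: 44, city: Dublin}
  Pat Davis: {age: 43, city: Beijing} <-- MATCH
  Grace Jones: {age: 27, city: London}
  Judy Jackson: {age: 43, city: Beijing} <-- MATCH
  Quinn Davis: {age: 35, city: Rome}

Matches: ["Karl Thomas", "Pat Davis", "Judy Jackson"]

["Karl Thomas", "Pat Davis", "Judy Jackson"]


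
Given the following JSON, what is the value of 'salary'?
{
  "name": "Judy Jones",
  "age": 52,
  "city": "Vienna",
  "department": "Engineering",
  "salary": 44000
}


Looking up field 'salary'
Value: 44000

44000


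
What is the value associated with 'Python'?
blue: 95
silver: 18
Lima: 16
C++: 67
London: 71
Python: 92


Looking up key 'Python'
Value: 92

92


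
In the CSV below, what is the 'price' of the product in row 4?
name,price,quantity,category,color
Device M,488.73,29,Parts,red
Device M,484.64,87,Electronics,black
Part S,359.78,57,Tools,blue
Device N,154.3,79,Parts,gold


Query: Row 4 ('Device N'), column 'price'
Value: 154.3

154.3


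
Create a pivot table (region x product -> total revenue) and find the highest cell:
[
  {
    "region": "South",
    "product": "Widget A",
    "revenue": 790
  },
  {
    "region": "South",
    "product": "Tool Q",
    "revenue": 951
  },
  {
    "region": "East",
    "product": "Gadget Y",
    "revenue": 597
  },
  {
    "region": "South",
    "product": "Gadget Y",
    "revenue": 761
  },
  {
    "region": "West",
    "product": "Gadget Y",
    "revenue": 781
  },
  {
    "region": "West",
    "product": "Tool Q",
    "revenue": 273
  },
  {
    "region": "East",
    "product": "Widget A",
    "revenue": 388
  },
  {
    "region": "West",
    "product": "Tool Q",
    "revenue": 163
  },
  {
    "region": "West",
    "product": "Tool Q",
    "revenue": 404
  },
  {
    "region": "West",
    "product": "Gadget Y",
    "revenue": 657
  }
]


Pivot: region (rows) x product (columns) -> total revenue

     Gadget Y      Tool Q        Widget A    
East           597             0           388  
South          761           951           790  
West          1438           840             0  

Highest: West / Gadget Y = $1438

West / Gadget Y = $1438


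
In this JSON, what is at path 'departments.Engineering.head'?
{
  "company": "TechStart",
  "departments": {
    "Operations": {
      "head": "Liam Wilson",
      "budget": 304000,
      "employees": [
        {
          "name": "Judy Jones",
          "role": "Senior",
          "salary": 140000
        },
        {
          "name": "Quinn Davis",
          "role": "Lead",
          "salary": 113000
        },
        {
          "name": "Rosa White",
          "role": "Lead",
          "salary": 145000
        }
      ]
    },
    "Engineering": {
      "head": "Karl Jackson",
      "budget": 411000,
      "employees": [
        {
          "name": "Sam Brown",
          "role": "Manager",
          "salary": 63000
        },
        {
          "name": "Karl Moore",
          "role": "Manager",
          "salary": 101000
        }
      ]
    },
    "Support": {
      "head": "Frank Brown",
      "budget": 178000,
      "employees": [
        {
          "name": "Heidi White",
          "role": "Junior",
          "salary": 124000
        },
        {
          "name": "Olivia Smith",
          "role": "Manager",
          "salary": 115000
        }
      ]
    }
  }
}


Path: departments.Engineering.head

Navigate:
  -> departments
  -> Engineering
  -> head = 'Karl Jackson'

Karl Jackson


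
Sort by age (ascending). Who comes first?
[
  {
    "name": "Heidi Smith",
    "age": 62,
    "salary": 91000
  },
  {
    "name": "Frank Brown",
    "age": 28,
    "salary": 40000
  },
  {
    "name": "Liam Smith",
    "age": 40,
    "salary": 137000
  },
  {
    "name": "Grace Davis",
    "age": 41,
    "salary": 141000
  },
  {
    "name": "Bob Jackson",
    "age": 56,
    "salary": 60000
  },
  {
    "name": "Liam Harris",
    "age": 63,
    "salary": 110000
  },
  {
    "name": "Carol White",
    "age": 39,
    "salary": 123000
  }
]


Sort by: age (ascending)

Sorted order:
  1. Frank Brown (age = 28)
  2. Carol White (age = 39)
  3. Liam Smith (age = 40)
  4. Grace Davis (age = 41)
  5. Bob Jackson (age = 56)
  6. Heidi Smith (age = 62)
  7. Liam Harris (age = 63)

First: Frank Brown

Frank Brown


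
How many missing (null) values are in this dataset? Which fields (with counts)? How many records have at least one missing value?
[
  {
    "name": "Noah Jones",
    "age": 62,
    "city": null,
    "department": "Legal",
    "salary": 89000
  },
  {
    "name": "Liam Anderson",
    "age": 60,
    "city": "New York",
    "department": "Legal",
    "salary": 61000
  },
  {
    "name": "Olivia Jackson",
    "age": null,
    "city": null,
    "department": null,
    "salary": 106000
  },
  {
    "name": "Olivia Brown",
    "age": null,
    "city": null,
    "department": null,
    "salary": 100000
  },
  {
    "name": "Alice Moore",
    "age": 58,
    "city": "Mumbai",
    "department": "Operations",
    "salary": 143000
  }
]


Checking for missing (null) values in 5 records:

  Noah Jones: city
  Liam Anderson: complete
  Olivia Jackson: age, city, department
  Olivia Brown: age, city, department
  Alice Moore: complete

Per field:
  name: 0 missing
  age: 2 missing
  city: 3 missing
  department: 2 missing
  salary: 0 missing

Total missing values: 7
Records with any missing: 3

7 missing values (age: 2, city: 3, department: 2); 3 incomplete records


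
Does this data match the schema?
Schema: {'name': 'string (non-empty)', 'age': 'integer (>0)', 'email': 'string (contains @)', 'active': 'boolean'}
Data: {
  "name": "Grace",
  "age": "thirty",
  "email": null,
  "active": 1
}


Validating each field against schema:
  name: OK (non-empty string)
  age: FAIL ("thirty" is not an integer)
  email: FAIL (null is not a string)
  active: FAIL (1 is not a boolean)

Result: INVALID (3 errors: age, email, active)

INVALID (3 errors: age, email, active)


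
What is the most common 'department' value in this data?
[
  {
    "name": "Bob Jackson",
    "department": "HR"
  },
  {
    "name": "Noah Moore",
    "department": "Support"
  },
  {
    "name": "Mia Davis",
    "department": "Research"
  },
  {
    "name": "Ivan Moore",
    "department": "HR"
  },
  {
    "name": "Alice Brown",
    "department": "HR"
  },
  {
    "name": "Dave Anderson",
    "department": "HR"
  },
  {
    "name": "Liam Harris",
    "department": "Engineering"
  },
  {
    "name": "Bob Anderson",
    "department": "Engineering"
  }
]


Counting 'department' values across 8 records:

  HR: 4 ####
  Engineering: 2 ##
  Support: 1 #
  Research: 1 #

Most common: HR (4 times)

HR (4 times)


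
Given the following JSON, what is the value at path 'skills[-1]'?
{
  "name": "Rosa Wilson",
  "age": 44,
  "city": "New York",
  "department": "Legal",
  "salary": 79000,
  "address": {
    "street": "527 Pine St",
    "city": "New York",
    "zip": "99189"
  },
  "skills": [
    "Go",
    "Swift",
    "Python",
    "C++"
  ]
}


Query: skills[-1]
Path: skills -> last element
Value: C++

C++


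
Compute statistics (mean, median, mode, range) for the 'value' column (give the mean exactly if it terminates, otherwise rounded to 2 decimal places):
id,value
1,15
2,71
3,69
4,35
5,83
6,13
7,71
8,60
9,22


Data: [15, 71, 69, 35, 83, 13, 71, 60, 22]
Count: 9
Sum: 439
Mean: 439/9 ≈ 48.78 (rounded to 2 decimal places)
Sorted: [13, 15, 22, 35, 60, 69, 71, 71, 83]
Median: 60.0
Mode: 71 (2 times)
Range: 83 - 13 = 70
Min: 13, Max: 83

mean≈48.78, median=60.0, mode=71, range=70


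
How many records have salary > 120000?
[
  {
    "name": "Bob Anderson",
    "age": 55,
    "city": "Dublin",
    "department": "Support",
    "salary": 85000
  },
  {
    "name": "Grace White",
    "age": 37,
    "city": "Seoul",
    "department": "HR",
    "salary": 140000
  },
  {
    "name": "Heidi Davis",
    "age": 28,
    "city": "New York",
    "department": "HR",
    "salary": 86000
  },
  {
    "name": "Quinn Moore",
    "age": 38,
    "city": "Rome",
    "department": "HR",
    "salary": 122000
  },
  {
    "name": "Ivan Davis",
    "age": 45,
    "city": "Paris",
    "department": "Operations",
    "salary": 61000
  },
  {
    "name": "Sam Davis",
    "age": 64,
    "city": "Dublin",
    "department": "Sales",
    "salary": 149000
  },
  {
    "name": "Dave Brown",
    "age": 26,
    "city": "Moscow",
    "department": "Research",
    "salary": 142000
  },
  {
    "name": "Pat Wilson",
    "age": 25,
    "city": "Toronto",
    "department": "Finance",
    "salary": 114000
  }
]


Data: 8 records
Condition: salary > 120000

Checking each record:
  Bob Anderson: 85000
  Grace White: 140000 MATCH
  Heidi Davis: 86000
  Quinn Moore: 122000 MATCH
  Ivan Davis: 61000
  Sam Davis: 149000 MATCH
  Dave Brown: 142000 MATCH
  Pat Wilson: 114000

Count: 4

4


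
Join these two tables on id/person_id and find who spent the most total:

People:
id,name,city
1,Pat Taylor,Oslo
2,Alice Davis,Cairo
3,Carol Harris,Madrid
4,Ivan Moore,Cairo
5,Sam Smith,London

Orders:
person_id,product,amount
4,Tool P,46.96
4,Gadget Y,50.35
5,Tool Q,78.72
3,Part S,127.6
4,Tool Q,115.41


Join on: people.id = orders.person_id

Joined rows:
  Ivan Moore (Cairo) bought Tool P for $46.96
  Ivan Moore (Cairo) bought Gadget Y for $50.35
  Sam Smith (London) bought Tool Q for $78.72
  Carol Harris (Madrid) bought Part S for $127.6
  Ivan Moore (Cairo) bought Tool Q for $115.41

Total per person:
  Ivan Moore: $212.72
  Carol Harris: $127.60
  Sam Smith: $78.72

Top spender: Ivan Moore ($212.72)

Ivan Moore ($212.72)


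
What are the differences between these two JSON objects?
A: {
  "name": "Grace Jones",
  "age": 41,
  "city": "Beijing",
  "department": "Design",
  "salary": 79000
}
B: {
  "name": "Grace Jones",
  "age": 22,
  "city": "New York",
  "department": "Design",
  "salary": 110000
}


Comparing each field (in key order):
  name: same
  age: DIFFERENT
  city: DIFFERENT
  department: same
  salary: DIFFERENT
Differences:
  age: 41 -> 22
  city: Beijing -> New York
  salary: 79000 -> 110000

3 field(s) changed

3 changes: age, city, salary


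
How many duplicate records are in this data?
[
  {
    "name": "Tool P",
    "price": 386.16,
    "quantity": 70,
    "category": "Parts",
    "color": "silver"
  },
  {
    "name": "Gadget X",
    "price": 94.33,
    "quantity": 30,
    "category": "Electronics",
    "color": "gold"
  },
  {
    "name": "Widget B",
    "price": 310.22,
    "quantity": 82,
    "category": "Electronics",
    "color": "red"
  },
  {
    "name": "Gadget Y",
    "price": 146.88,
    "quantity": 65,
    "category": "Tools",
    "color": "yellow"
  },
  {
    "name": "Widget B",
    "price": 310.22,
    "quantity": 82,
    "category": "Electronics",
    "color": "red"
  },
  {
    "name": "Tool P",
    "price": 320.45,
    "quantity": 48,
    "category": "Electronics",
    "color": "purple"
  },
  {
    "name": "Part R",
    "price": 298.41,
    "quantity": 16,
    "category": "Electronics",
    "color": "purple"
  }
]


Checking 7 records for duplicates:

  Row 1: Tool P ($386.16, qty 70)
  Row 2: Gadget X ($94.33, qty 30)
  Row 3: Widget B ($310.22, qty 82)
  Row 4: Gadget Y ($146.88, qty 65)
  Row 5: Widget B ($310.22, qty 82) <-- DUPLICATE
  Row 6: Tool P ($320.45, qty 48)
  Row 7: Part R ($298.41, qty 16)

Duplicates found: 1
Unique records: 6

1 duplicates, 6 unique


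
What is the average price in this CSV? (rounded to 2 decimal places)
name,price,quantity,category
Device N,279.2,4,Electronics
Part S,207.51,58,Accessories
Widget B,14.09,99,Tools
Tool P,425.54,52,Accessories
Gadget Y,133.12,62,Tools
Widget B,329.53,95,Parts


Computing average price:
Values: [279.2, 207.51, 14.09, 425.54, 133.12, 329.53]
Sum = 1388.99
Count = 6
Average = 1388.99/6 ≈ 231.50 (rounded to 2 decimal places)

231.50


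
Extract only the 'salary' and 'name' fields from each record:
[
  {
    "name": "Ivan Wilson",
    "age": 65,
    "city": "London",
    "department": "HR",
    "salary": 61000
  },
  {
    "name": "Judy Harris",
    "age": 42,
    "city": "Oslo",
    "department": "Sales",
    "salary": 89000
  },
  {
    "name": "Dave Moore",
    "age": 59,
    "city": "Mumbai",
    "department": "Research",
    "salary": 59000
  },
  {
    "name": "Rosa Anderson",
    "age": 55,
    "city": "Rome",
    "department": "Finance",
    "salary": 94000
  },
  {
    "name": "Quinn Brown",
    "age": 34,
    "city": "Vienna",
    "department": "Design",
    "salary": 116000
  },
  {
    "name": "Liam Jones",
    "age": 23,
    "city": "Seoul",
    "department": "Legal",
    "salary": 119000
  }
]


Original: 6 records with fields: name, age, city, department, salary
Keep: ['salary', 'name']
Drop: ['age', 'city', 'department']
Result: 6 records, 2 fields each

[
  {
    "salary": 61000,
    "name": "Ivan Wilson"
  },
  {
    "salary": 89000,
    "name": "Judy Harris"
  },
  {
    "salary": 59000,
    "name": "Dave Moore"
  },
  {
    "salary": 94000,
    "name": "Rosa Anderson"
  },
  {
    "salary": 116000,
    "name": "Quinn Brown"
  },
  {
    "salary": 119000,
    "name": "Liam Jones"
  }
]


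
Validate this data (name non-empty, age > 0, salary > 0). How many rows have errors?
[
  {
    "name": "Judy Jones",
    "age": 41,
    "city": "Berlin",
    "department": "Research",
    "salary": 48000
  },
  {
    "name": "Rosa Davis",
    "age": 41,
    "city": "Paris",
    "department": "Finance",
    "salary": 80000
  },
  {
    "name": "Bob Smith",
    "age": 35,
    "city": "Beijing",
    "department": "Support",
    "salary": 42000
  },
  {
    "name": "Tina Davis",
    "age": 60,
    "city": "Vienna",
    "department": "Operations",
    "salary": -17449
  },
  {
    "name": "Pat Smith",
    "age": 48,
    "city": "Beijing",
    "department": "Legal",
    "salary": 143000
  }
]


Validating 5 records:
Rules: name non-empty, age > 0, salary > 0

  Row 1 (Judy Jones): OK
  Row 2 (Rosa Davis): OK
  Row 3 (Bob Smith): OK
  Row 4 (Tina Davis): negative salary: -17449
  Row 5 (Pat Smith): OK

Total errors: 1

1 errors


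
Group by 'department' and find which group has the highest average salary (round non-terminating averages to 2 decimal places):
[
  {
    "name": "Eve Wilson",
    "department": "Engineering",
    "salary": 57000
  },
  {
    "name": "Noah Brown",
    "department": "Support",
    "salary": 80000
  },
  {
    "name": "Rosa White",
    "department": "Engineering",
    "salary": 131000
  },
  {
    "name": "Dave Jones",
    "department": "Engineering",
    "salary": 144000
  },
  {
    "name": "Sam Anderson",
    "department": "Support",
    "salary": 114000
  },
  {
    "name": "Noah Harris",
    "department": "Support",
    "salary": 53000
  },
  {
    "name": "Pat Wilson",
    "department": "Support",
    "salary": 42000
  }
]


Group by: department

Groups:
  Engineering: 3 people, avg salary = 332000/3 ≈ $110666.67
  Support: 4 people, avg salary = 289000/4 = $72250

Highest average salary: Engineering (≈$110666.67)

Engineering (≈$110666.67)


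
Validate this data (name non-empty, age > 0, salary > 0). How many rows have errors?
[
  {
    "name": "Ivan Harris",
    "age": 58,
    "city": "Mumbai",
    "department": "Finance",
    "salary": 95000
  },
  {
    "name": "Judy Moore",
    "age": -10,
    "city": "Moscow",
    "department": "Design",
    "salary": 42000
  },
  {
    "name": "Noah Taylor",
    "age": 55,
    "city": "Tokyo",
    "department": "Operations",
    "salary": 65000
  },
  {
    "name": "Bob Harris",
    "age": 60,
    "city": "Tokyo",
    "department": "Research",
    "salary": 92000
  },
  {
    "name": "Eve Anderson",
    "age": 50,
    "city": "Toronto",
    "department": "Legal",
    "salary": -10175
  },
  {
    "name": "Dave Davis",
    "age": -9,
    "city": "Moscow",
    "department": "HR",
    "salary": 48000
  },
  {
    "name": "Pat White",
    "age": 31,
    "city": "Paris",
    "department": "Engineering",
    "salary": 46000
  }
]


Validating 7 records:
Rules: name non-empty, age > 0, salary > 0

  Row 1 (Ivan Harris): OK
  Row 2 (Judy Moore): negative age: -10
  Row 3 (Noah Taylor): OK
  Row 4 (Bob Harris): OK
  Row 5 (Eve Anderson): negative salary: -10175
  Row 6 (Dave Davis): negative age: -9
  Row 7 (Pat White): OK

Total errors: 3

3 errors


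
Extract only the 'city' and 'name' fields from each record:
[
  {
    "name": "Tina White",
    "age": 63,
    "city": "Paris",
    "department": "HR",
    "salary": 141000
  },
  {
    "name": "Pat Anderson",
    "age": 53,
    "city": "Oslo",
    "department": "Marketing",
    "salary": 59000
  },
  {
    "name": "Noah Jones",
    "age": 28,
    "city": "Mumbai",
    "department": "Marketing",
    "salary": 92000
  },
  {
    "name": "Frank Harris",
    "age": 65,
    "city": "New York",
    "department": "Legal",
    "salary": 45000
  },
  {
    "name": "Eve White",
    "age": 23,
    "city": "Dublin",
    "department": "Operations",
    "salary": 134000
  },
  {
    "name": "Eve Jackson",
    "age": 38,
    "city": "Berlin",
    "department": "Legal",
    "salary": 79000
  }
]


Original: 6 records with fields: name, age, city, department, salary
Keep: ['city', 'name']
Drop: ['age', 'department', 'salary']
Result: 6 records, 2 fields each

[
  {
    "city": "Paris",
    "name": "Tina White"
  },
  {
    "city": "Oslo",
    "name": "Pat Anderson"
  },
  {
    "city": "Mumbai",
    "name": "Noah Jones"
  },
  {
    "city": "New York",
    "name": "Frank Harris"
  },
  {
    "city": "Dublin",
    "name": "Eve White"
  },
  {
    "city": "Berlin",
    "name": "Eve Jackson"
  }
]


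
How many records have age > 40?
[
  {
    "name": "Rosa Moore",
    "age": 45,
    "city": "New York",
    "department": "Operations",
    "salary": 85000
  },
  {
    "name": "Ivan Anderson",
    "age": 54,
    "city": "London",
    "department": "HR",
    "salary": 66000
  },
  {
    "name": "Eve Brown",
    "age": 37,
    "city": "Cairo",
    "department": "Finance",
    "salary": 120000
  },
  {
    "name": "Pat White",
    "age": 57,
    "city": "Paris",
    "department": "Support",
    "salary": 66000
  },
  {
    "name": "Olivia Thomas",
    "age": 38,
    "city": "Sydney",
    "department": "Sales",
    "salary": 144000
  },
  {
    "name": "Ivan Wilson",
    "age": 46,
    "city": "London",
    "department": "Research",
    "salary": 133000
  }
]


Data: 6 records
Condition: age > 40

Checking each record:
  Rosa Moore: 45 MATCH
  Ivan Anderson: 54 MATCH
  Eve Brown: 37
  Pat White: 57 MATCH
  Olivia Thomas: 38
  Ivan Wilson: 46 MATCH

Count: 4

4


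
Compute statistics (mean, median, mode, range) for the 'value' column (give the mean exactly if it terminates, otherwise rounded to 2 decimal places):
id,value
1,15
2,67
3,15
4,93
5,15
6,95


Data: [15, 67, 15, 93, 15, 95]
Count: 6
Sum: 300
Mean: 300/6 = 50
Sorted: [15, 15, 15, 67, 93, 95]
Median: 41.0
Mode: 15 (3 times)
Range: 95 - 15 = 80
Min: 15, Max: 95

mean=50, median=41.0, mode=15, range=80


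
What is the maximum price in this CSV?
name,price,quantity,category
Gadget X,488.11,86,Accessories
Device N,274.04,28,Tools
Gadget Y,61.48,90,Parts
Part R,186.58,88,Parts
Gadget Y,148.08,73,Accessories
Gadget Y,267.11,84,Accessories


Computing maximum price:
Values: [488.11, 274.04, 61.48, 186.58, 148.08, 267.11]
Max = 488.11

488.11


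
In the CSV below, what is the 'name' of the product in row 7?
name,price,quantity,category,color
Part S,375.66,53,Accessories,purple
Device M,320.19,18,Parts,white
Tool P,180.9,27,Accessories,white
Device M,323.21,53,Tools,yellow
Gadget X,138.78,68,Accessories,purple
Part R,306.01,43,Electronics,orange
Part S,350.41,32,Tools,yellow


Query: Row 7 ('Part S'), column 'name'
Value: Part S

Part S


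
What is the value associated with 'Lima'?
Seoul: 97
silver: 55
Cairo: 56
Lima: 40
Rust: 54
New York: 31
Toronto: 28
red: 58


Looking up key 'Lima'
Value: 40

40


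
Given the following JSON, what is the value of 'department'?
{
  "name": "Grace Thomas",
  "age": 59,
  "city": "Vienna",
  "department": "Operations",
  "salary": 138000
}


Looking up field 'department'
Value: Operations

Operations


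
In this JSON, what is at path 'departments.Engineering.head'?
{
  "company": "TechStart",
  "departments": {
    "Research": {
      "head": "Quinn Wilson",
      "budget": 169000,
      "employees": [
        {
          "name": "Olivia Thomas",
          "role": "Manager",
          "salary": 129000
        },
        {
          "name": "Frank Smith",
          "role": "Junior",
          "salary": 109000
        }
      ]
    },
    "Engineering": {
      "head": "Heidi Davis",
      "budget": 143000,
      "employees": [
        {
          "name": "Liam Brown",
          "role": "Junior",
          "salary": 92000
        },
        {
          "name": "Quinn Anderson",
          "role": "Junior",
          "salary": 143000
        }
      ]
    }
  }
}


Path: departments.Engineering.head

Navigate:
  -> departments
  -> Engineering
  -> head = 'Heidi Davis'

Heidi Davis


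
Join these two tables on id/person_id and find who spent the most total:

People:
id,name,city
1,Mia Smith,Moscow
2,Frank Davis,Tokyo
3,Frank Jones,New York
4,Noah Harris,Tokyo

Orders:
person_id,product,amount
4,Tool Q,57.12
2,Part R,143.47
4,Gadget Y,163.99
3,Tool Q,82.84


Join on: people.id = orders.person_id

Joined rows:
  Noah Harris (Tokyo) bought Tool Q for $57.12
  Frank Davis (Tokyo) bought Part R for $143.47
  Noah Harris (Tokyo) bought Gadget Y for $163.99
  Frank Jones (New York) bought Tool Q for $82.84

Total per person:
  Noah Harris: $221.11
  Frank Davis: $143.47
  Frank Jones: $82.84

Top spender: Noah Harris ($221.11)

Noah Harris ($221.11)


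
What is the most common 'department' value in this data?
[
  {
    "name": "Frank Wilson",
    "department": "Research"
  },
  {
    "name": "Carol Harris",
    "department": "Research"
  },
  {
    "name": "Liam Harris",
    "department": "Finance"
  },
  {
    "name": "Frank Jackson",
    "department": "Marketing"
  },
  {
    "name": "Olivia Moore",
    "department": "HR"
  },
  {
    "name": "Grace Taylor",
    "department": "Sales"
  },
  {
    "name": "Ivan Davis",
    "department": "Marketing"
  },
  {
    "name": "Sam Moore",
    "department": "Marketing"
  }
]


Counting 'department' values across 8 records:

  Marketing: 3 ###
  Research: 2 ##
  Finance: 1 #
  HR: 1 #
  Sales: 1 #

Most common: Marketing (3 times)

Marketing (3 times)


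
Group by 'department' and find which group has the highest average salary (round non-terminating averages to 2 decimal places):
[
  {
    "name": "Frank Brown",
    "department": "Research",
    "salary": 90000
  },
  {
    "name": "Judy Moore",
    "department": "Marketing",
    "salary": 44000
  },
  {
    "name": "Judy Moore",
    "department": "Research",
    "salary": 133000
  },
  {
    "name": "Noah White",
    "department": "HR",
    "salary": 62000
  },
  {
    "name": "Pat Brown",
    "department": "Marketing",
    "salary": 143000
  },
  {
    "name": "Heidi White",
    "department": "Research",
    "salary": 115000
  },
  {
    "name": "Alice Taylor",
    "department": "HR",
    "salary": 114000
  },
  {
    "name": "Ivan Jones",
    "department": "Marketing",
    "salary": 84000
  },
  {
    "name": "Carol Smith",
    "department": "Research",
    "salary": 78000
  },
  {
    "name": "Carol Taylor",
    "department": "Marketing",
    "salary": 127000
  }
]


Group by: department

Groups:
  HR: 2 people, avg salary = 176000/2 = $88000
  Marketing: 4 people, avg salary = 398000/4 = $99500
  Research: 4 people, avg salary = 416000/4 = $104000

Highest average salary: Research ($104000)

Research ($104000)
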